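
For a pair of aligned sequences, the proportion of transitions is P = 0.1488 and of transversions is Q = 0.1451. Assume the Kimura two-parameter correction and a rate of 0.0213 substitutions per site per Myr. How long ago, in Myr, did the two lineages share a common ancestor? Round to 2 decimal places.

Under the Kimura two-parameter model, d = −½ ln(1 − 2P − Q) − ¼ ln(1 − 2Q).
1 − 2P − Q = 0.5573, giving −½ ln(0.5573) = 0.292326.
1 − 2Q = 0.7098, giving −¼ ln(0.7098) = 0.085693.
d = 0.292326 + 0.085693 = 0.378019.
Under a molecular clock d = 2μt, so t = d/(2μ) = 0.378019 / (2 × 0.0213) = 8.87 Myr.

8.87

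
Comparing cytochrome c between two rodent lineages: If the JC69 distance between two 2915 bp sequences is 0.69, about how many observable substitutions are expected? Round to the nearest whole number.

1315

Invert JC69: p = (3/4)(1 − e^(−4d/3)) = 0.75 × (1 − e^(-0.92)) = 0.75 × (1 − 0.398519) = 0.451111.
Expected differing sites = pL ≈ 0.451111 × 2915 = 1314.988565 ≈ 1315.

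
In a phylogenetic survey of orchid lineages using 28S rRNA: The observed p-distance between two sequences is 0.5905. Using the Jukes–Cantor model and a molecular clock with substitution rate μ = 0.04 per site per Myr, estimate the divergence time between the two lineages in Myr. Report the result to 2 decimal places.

14.51

d = −(3/4) ln(1 − 4p/3) = −0.75 ln(1 − 0.787333) = −0.75 ln(0.212667)
  = −0.75 × (-1.548028) = 1.161021 substitutions/site.
Under a molecular clock d = 2μt, so t = d/(2μ) = 1.161021 / (2 × 0.04) = 14.51 Myr.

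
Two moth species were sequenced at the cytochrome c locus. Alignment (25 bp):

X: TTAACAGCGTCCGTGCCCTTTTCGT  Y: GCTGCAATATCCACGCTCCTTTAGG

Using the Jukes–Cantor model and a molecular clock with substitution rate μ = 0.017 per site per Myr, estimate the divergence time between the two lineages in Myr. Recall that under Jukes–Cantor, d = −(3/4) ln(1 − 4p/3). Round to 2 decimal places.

The sequences differ at 13 of 25 sites, so p = 13/25 = 0.52.
d = −(3/4) ln(1 − 4p/3) = −0.75 ln(1 − 0.693333) = −0.75 ln(0.306667)
  = −0.75 × (-1.181993) = 0.886495 substitutions/site.
Under a molecular clock d = 2μt, so t = d/(2μ) = 0.886495 / (2 × 0.017) = 26.07 Myr.

26.07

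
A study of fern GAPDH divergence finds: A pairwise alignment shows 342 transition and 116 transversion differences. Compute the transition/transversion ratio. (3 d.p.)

R = 342/116 = 2.948275… ≈ 2.948 (to 3 d.p.).

2.948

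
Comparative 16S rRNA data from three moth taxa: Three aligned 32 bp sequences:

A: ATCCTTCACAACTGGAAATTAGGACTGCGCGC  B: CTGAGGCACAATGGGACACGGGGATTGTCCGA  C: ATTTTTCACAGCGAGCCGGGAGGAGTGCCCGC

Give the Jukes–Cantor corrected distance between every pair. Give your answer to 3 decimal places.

d(A,B) = 0.736, d(A,C) = 0.520, d(B,C) = 0.736

A–B: 15/32 sites differ → p = 0.46875, d = −0.75 ln(1 − 0.625) = 0.735622 ≈ 0.736.
A–C: 12/32 sites differ → p = 0.375, d = −0.75 ln(1 − 0.5) = 0.519860 ≈ 0.520.
B–C: 15/32 sites differ → p = 0.46875, d = −0.75 ln(1 − 0.625) = 0.735622 ≈ 0.736.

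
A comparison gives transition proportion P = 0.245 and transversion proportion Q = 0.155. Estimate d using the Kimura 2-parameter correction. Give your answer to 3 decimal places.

Under the Kimura two-parameter model, d = −½ ln(1 − 2P − Q) − ¼ ln(1 − 2Q).
1 − 2P − Q = 0.355, giving −½ ln(0.355) = 0.517819.
1 − 2Q = 0.69, giving −¼ ln(0.69) = 0.092766.
d = 0.517819 + 0.092766 = 0.610585.

0.611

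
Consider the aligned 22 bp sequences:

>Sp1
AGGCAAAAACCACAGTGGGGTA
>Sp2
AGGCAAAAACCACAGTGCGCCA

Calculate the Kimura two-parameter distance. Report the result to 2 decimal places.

Of 22 sites, 1 differences are transitions and 2 are transversions, so P = 1/22 ≈ 0.045455 and Q = 2/22 ≈ 0.090909.
Under the Kimura two-parameter model, d = −½ ln(1 − 2P − Q) − ¼ ln(1 − 2Q).
1 − 2P − Q = 0.818181, giving −½ ln(0.818181) = 0.100336.
1 − 2Q = 0.818182, giving −¼ ln(0.818182) = 0.050168.
d = 0.100336 + 0.050168 = 0.150504.

0.15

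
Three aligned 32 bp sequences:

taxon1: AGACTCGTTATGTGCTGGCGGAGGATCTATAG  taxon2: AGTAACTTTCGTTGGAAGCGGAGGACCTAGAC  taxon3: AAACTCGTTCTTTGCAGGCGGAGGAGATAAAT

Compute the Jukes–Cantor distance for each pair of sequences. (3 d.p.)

taxon1–taxon2: 13/32 sites differ → p = 0.40625, d = −0.75 ln(1 − 0.541667) = 0.585119 ≈ 0.585.
taxon1–taxon3: 8/32 sites differ → p = 0.25, d = −0.75 ln(1 − 0.333333) = 0.304098 ≈ 0.304.
taxon2–taxon3: 12/32 sites differ → p = 0.375, d = −0.75 ln(1 − 0.5) = 0.519860 ≈ 0.520.

d(taxon1,taxon2) = 0.585, d(taxon1,taxon3) = 0.304, d(taxon2,taxon3) = 0.520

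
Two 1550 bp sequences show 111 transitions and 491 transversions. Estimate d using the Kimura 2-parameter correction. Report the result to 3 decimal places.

0.559

P = 111/1550 ≈ 0.071613 and Q = 491/1550 ≈ 0.316774.
Under the Kimura two-parameter model, d = −½ ln(1 − 2P − Q) − ¼ ln(1 − 2Q).
1 − 2P − Q = 0.54, giving −½ ln(0.54) = 0.308093.
1 − 2Q = 0.366452, giving −¼ ln(0.366452) = 0.250972.
d = 0.308093 + 0.250972 = 0.559065.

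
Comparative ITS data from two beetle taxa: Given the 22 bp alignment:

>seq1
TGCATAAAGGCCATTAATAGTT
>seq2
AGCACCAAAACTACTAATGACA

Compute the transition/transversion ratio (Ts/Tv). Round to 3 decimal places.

Transitions are A↔G and C↔T; transversions are all other mismatches.
Transitions: 8. Transversions: 3.
R = 8/3 = 2.666666… ≈ 2.667 (to 3 d.p.).

2.667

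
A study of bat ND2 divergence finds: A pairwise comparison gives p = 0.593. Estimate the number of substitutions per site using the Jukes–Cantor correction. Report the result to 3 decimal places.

d = −(3/4) ln(1 − 4p/3) = −0.75 ln(1 − 0.790667) = −0.75 ln(0.209333)
  = −0.75 × (-1.563829) = 1.172872 substitutions/site.

1.173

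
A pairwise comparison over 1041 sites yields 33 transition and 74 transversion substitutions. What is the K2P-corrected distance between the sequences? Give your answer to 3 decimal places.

P = 33/1041 ≈ 0.0317 and Q = 74/1041 ≈ 0.071085.
Under the Kimura two-parameter model, d = −½ ln(1 − 2P − Q) − ¼ ln(1 − 2Q).
1 − 2P − Q = 0.865515, giving −½ ln(0.865515) = 0.072215.
1 − 2Q = 0.85783, giving −¼ ln(0.85783) = 0.038337.
d = 0.072215 + 0.038337 = 0.110552.

0.111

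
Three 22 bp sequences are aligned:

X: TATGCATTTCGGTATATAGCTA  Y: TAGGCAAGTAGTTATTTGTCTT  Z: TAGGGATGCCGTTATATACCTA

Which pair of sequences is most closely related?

X–Y: 9/22 differ, p = 0.409, d = 0.591.
X–Z: 6/22 differ, p = 0.273, d = 0.339.
Y–Z: 8/22 differ, p = 0.364, d = 0.497.
The smallest distance is between X and Z.

X and Z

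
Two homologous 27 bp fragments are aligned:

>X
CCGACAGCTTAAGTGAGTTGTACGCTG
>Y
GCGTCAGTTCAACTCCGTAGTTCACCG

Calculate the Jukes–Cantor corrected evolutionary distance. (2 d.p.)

The sequences differ at 11 of 27 sites, so p = 11/27 ≈ 0.407407.
d = −(3/4) ln(1 − 4p/3) = −0.75 ln(1 − 0.543209) = −0.75 ln(0.456791)
  = −0.75 × (-0.783529) = 0.587647 substitutions/site.

0.59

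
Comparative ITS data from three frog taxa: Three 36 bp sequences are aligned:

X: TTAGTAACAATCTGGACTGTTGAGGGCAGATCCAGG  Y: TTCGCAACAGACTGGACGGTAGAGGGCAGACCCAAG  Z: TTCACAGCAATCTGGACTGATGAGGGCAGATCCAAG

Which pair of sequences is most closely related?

X–Y: 8/36 differ, p = 0.222, d = 0.264.
X–Z: 6/36 differ, p = 0.167, d = 0.188.
Y–Z: 8/36 differ, p = 0.222, d = 0.264.
The smallest distance is between X and Z.

X and Z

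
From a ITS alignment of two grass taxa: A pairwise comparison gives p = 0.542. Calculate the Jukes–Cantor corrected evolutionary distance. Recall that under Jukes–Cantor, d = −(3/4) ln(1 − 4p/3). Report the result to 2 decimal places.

0.96

d = −(3/4) ln(1 − 4p/3) = −0.75 ln(1 − 0.722667) = −0.75 ln(0.277333)
  = −0.75 × (-1.282536) = 0.961902 substitutions/site.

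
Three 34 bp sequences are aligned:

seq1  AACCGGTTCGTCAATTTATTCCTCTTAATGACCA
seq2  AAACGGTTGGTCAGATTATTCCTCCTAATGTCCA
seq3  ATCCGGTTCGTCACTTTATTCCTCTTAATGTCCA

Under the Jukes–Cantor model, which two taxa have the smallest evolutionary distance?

seq1 and seq3

seq1–seq2: 6/34 differ, p = 0.176, d = 0.201.
seq1–seq3: 3/34 differ, p = 0.088, d = 0.094.
seq2–seq3: 6/34 differ, p = 0.176, d = 0.201.
The smallest distance is between seq1 and seq3.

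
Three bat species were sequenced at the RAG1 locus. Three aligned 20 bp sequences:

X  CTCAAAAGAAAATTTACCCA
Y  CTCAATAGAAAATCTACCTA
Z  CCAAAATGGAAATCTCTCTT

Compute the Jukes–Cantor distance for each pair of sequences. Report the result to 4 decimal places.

X–Y: 3/20 sites differ → p = 0.15, d = −0.75 ln(1 − 0.2) = 0.167358 ≈ 0.1674.
X–Z: 9/20 sites differ → p = 0.45, d = −0.75 ln(1 − 0.6) = 0.687218 ≈ 0.6872.
Y–Z: 8/20 sites differ → p = 0.4, d = −0.75 ln(1 − 0.533333) = 0.571605 ≈ 0.5716.

d(X,Y) = 0.1674, d(X,Z) = 0.6872, d(Y,Z) = 0.5716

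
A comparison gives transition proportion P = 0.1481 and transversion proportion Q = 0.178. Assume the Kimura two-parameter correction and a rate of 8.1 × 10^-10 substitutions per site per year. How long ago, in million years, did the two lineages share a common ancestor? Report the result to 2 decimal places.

266.32

Under the Kimura two-parameter model, d = −½ ln(1 − 2P − Q) − ¼ ln(1 − 2Q).
1 − 2P − Q = 0.5258, giving −½ ln(0.5258) = 0.321417.
1 − 2Q = 0.644, giving −¼ ln(0.644) = 0.110014.
d = 0.321417 + 0.110014 = 0.431431.
Under a molecular clock d = 2μt, so t = d/(2μ) = 0.431431 / (2 × 8.1 × 10^-10) = 266.32 million years.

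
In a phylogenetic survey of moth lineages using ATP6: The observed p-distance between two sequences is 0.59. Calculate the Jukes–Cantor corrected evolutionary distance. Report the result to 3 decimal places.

d = −(3/4) ln(1 − 4p/3) = −0.75 ln(1 − 0.786667) = −0.75 ln(0.213333)
  = −0.75 × (-1.544901) = 1.158676 substitutions/site.

1.159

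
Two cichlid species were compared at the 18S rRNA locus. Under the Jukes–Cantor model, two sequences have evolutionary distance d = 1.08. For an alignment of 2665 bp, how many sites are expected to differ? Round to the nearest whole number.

Invert JC69: p = (3/4)(1 − e^(−4d/3)) = 0.75 × (1 − e^(-1.44)) = 0.75 × (1 − 0.236928) = 0.572304.
Expected differing sites = pL ≈ 0.572304 × 2665 = 1525.19016 ≈ 1525.

1525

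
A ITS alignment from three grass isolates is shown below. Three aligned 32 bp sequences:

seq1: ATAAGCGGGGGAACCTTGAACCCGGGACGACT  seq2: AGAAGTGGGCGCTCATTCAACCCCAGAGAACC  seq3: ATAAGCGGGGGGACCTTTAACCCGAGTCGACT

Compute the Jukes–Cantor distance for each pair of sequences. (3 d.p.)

seq1–seq2: 12/32 sites differ → p = 0.375, d = −0.75 ln(1 − 0.5) = 0.519860 ≈ 0.520.
seq1–seq3: 4/32 sites differ → p = 0.125, d = −0.75 ln(1 − 0.166667) = 0.136741 ≈ 0.137.
seq2–seq3: 12/32 sites differ → p = 0.375, d = −0.75 ln(1 − 0.5) = 0.519860 ≈ 0.520.

d(seq1,seq2) = 0.520, d(seq1,seq3) = 0.137, d(seq2,seq3) = 0.520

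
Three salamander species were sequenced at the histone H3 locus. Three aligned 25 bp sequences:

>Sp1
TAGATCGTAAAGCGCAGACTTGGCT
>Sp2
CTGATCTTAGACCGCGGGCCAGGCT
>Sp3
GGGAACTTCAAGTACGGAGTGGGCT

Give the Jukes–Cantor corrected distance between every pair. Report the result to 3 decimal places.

d(Sp1,Sp2) = 0.490, d(Sp1,Sp3) = 0.572, d(Sp2,Sp3) = 0.766

Sp1–Sp2: 9/25 sites differ → p = 0.36, d = −0.75 ln(1 − 0.48) = 0.490445 ≈ 0.490.
Sp1–Sp3: 10/25 sites differ → p = 0.4, d = −0.75 ln(1 − 0.533333) = 0.571605 ≈ 0.572.
Sp2–Sp3: 12/25 sites differ → p = 0.48, d = −0.75 ln(1 − 0.64) = 0.766238 ≈ 0.766.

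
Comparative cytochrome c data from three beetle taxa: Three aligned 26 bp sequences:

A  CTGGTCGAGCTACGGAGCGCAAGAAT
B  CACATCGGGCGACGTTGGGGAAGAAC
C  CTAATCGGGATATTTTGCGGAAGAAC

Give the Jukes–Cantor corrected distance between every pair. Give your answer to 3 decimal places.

A–B: 10/26 sites differ → p ≈ 0.384615, d = −0.75 ln(1 − 0.51282) = 0.539341 ≈ 0.539.
A–C: 10/26 sites differ → p ≈ 0.384615, d = −0.75 ln(1 − 0.51282) = 0.539341 ≈ 0.539.
B–C: 7/26 sites differ → p ≈ 0.269231, d = −0.75 ln(1 − 0.358975) = 0.333515 ≈ 0.334.

d(A,B) = 0.539, d(A,C) = 0.539, d(B,C) = 0.334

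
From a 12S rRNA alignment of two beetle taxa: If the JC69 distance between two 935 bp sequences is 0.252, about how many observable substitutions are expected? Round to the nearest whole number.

Invert JC69: p = (3/4)(1 − e^(−4d/3)) = 0.75 × (1 − e^(-0.336)) = 0.75 × (1 − 0.714623) = 0.214033.
Expected differing sites = pL ≈ 0.214033 × 935 = 200.120855 ≈ 200.

200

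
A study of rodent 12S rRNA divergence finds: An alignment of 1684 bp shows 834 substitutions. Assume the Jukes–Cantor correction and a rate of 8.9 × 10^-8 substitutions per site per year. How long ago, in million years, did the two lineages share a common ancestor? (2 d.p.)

4.55

p = 834/1684 ≈ 0.495249.
d = −(3/4) ln(1 − 4p/3) = −0.75 ln(1 − 0.660332) = −0.75 ln(0.339668)
  = −0.75 × (-1.079787) = 0.809840 substitutions/site.
Under a molecular clock d = 2μt, so t = d/(2μ) = 0.809840 / (2 × 8.9 × 10^-8) = 4.55 million years.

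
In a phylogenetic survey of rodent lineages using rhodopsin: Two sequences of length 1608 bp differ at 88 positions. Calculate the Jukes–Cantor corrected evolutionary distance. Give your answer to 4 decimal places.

0.0568

p = 88/1608 ≈ 0.054726.
d = −(3/4) ln(1 − 4p/3) = −0.75 ln(1 − 0.072968) = −0.75 ln(0.927032)
  = −0.75 × (-0.075767) = 0.056825 substitutions/site.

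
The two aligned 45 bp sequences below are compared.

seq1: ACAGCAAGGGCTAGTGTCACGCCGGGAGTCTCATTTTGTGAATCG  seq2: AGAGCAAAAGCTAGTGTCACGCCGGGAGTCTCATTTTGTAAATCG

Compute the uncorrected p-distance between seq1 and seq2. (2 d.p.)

The sequences differ at 4 of 45 positions (sites 2, 8, 9, 40).
p = 4/45 = 0.088888… ≈ 0.09 (to 2 d.p.).

0.09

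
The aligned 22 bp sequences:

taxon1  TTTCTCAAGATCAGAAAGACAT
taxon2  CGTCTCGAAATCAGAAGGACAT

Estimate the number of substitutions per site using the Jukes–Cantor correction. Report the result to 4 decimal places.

The sequences differ at 5 of 22 sites (1, 2, 7, 9, 17), so p = 5/22 ≈ 0.227273.
d = −(3/4) ln(1 − 4p/3) = −0.75 ln(1 − 0.303031) = −0.75 ln(0.696969)
  = −0.75 × (-0.361014) = 0.270761 substitutions/site.

0.2708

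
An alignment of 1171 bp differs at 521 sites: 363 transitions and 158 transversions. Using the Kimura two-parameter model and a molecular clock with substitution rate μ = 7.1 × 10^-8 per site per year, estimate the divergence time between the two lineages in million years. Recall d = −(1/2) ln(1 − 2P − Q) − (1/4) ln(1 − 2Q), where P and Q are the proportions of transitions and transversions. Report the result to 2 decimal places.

P = 363/1171 ≈ 0.309991 and Q = 158/1171 ≈ 0.134927.
Under the Kimura two-parameter model, d = −½ ln(1 − 2P − Q) − ¼ ln(1 − 2Q).
1 − 2P − Q = 0.245091, giving −½ ln(0.245091) = 0.703063.
1 − 2Q = 0.730146, giving −¼ ln(0.730146) = 0.078628.
d = 0.703063 + 0.078628 = 0.781691.
Under a molecular clock d = 2μt, so t = d/(2μ) = 0.781691 / (2 × 7.1 × 10^-8) = 5.50 million years.

5.50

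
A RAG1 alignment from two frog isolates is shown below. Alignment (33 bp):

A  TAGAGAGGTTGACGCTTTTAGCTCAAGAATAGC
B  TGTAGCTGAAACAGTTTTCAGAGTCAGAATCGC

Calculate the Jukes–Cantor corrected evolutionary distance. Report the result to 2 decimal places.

The sequences differ at 16 of 33 sites, so p = 16/33 ≈ 0.484848.
d = −(3/4) ln(1 − 4p/3) = −0.75 ln(1 − 0.646464) = −0.75 ln(0.353536)
  = −0.75 × (-1.039770) = 0.779828 substitutions/site.

0.78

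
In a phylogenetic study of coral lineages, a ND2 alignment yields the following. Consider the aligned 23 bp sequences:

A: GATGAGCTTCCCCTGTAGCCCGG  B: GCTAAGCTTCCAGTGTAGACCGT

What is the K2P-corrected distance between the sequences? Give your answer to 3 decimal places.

0.324

Of 23 sites, 1 differences are transitions and 5 are transversions, so P = 1/23 ≈ 0.043478 and Q = 5/23 ≈ 0.217391.
Under the Kimura two-parameter model, d = −½ ln(1 − 2P − Q) − ¼ ln(1 − 2Q).
1 − 2P − Q = 0.695653, giving −½ ln(0.695653) = 0.181452.
1 − 2Q = 0.565218, giving −¼ ln(0.565218) = 0.142636.
d = 0.181452 + 0.142636 = 0.324088.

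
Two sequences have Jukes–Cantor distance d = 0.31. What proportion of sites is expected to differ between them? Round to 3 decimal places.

p = (3/4)(1 − e^(−4d/3)) = 0.75 × (1 − e^(-0.413333)) = 0.75 × (1 − 0.661442) = 0.253919.

0.254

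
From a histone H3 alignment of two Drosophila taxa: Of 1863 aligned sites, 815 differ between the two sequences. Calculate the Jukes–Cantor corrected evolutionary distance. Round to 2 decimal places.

p = 815/1863 ≈ 0.437466.
d = −(3/4) ln(1 − 4p/3) = −0.75 ln(1 − 0.583288) = −0.75 ln(0.416712)
  = −0.75 × (-0.875360) = 0.656520 substitutions/site.

0.66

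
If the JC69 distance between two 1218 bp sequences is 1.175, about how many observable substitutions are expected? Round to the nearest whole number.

Invert JC69: p = (3/4)(1 − e^(−4d/3)) = 0.75 × (1 − e^(-1.566667)) = 0.75 × (1 − 0.208740) = 0.593445.
Expected differing sites = pL ≈ 0.593445 × 1218 = 722.81601 ≈ 723.

723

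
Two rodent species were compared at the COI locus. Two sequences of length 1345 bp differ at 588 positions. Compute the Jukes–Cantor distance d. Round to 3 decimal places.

p = 588/1345 ≈ 0.437175.
d = −(3/4) ln(1 − 4p/3) = −0.75 ln(1 − 0.5829) = −0.75 ln(0.4171)
  = −0.75 × (-0.874429) = 0.655822 substitutions/site.

0.656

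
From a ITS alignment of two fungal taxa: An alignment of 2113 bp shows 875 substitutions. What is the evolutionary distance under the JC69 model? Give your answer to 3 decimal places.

p = 875/2113 ≈ 0.414103.
d = −(3/4) ln(1 − 4p/3) = −0.75 ln(1 − 0.552137) = −0.75 ln(0.447863)
  = −0.75 × (-0.803268) = 0.602451 substitutions/site.

0.602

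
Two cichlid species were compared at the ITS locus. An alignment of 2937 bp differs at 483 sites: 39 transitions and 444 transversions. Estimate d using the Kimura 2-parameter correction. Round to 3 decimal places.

P = 39/2937 ≈ 0.013279 and Q = 444/2937 ≈ 0.151175.
Under the Kimura two-parameter model, d = −½ ln(1 − 2P − Q) − ¼ ln(1 − 2Q).
1 − 2P − Q = 0.822267, giving −½ ln(0.822267) = 0.097845.
1 − 2Q = 0.69765, giving −¼ ln(0.69765) = 0.090009.
d = 0.097845 + 0.090009 = 0.187854.

0.188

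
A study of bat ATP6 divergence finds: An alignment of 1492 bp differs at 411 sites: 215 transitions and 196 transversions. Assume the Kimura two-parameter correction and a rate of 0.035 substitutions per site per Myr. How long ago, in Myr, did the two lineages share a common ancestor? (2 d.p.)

4.97

P = 215/1492 ≈ 0.144102 and Q = 196/1492 ≈ 0.131367.
Under the Kimura two-parameter model, d = −½ ln(1 − 2P − Q) − ¼ ln(1 − 2Q).
1 − 2P − Q = 0.580429, giving −½ ln(0.580429) = 0.271994.
1 − 2Q = 0.737266, giving −¼ ln(0.737266) = 0.076202.
d = 0.271994 + 0.076202 = 0.348196.
Under a molecular clock d = 2μt, so t = d/(2μ) = 0.348196 / (2 × 0.035) = 4.97 Myr.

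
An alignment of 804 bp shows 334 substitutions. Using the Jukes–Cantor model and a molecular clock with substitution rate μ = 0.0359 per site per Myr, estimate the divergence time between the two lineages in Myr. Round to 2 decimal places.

8.43

p = 334/804 ≈ 0.415423.
d = −(3/4) ln(1 − 4p/3) = −0.75 ln(1 − 0.553897) = −0.75 ln(0.446103)
  = −0.75 × (-0.807205) = 0.605404 substitutions/site.
Under a molecular clock d = 2μt, so t = d/(2μ) = 0.605404 / (2 × 0.0359) = 8.43 Myr.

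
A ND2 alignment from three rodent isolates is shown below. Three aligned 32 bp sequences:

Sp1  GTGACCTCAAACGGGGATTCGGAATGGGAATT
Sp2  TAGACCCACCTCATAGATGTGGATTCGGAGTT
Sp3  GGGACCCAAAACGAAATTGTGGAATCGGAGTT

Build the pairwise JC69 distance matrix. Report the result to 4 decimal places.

Sp1–Sp2: 15/32 sites differ → p = 0.46875, d = −0.75 ln(1 − 0.625) = 0.735622 ≈ 0.7356.
Sp1–Sp3: 11/32 sites differ → p = 0.34375, d = −0.75 ln(1 − 0.458333) = 0.459828 ≈ 0.4598.
Sp2–Sp3: 10/32 sites differ → p = 0.3125, d = −0.75 ln(1 − 0.416667) = 0.404248 ≈ 0.4042.

d(Sp1,Sp2) = 0.7356, d(Sp1,Sp3) = 0.4598, d(Sp2,Sp3) = 0.4042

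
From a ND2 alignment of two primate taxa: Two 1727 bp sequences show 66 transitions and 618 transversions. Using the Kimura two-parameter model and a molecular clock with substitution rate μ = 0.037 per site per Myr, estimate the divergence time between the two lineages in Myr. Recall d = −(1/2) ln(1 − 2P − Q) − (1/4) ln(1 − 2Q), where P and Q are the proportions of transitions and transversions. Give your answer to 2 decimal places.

8.10

P = 66/1727 ≈ 0.038217 and Q = 618/1727 ≈ 0.357846.
Under the Kimura two-parameter model, d = −½ ln(1 − 2P − Q) − ¼ ln(1 − 2Q).
1 − 2P − Q = 0.56572, giving −½ ln(0.56572) = 0.284828.
1 − 2Q = 0.284308, giving −¼ ln(0.284308) = 0.314424.
d = 0.284828 + 0.314424 = 0.599252.
Under a molecular clock d = 2μt, so t = d/(2μ) = 0.599252 / (2 × 0.037) = 8.10 Myr.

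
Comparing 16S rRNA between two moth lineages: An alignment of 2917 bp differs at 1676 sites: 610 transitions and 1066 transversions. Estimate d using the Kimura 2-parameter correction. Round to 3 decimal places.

1.094

P = 610/2917 ≈ 0.209119 and Q = 1066/2917 ≈ 0.365444.
Under the Kimura two-parameter model, d = −½ ln(1 − 2P − Q) − ¼ ln(1 − 2Q).
1 − 2P − Q = 0.216318, giving −½ ln(0.216318) = 0.765503.
1 − 2Q = 0.269112, giving −¼ ln(0.269112) = 0.328157.
d = 0.765503 + 0.328157 = 1.093660.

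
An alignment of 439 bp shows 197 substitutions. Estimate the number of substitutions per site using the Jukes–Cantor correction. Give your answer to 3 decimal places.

0.684

p = 197/439 ≈ 0.448747.
d = −(3/4) ln(1 − 4p/3) = −0.75 ln(1 − 0.598329) = −0.75 ln(0.401671)
  = −0.75 × (-0.912122) = 0.684092 substitutions/site.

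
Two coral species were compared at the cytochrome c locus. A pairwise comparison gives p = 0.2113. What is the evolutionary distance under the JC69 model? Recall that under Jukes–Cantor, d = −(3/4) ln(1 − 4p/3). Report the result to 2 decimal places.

0.25

d = −(3/4) ln(1 − 4p/3) = −0.75 ln(1 − 0.281733) = −0.75 ln(0.718267)
  = −0.75 × (-0.330914) = 0.248186 substitutions/site.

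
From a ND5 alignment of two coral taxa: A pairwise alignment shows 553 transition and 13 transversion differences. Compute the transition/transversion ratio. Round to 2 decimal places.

R = 553/13 = 42.538461… ≈ 42.54 (to 2 d.p.).

42.54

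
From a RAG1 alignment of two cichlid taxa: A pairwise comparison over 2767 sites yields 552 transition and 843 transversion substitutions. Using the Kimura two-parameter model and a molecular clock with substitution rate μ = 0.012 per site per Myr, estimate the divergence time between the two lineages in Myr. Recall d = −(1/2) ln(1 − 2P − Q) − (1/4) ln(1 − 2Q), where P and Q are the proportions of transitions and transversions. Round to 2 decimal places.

35.13

P = 552/2767 ≈ 0.199494 and Q = 843/2767 ≈ 0.304662.
Under the Kimura two-parameter model, d = −½ ln(1 − 2P − Q) − ¼ ln(1 − 2Q).
1 − 2P − Q = 0.29635, giving −½ ln(0.29635) = 0.608107.
1 − 2Q = 0.390676, giving −¼ ln(0.390676) = 0.234969.
d = 0.608107 + 0.234969 = 0.843076.
Under a molecular clock d = 2μt, so t = d/(2μ) = 0.843076 / (2 × 0.012) = 35.13 Myr.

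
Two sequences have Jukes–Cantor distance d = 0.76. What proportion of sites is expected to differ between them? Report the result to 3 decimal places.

p = (3/4)(1 − e^(−4d/3)) = 0.75 × (1 − e^(-1.013333)) = 0.75 × (1 − 0.363007) = 0.477745.

0.478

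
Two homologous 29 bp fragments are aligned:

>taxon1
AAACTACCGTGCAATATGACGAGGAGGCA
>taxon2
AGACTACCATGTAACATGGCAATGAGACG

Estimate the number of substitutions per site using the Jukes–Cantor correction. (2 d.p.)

0.40

The sequences differ at 9 of 29 sites (2, 9, 12, 15, 19, 21, 23, 27, 29), so p = 9/29 ≈ 0.310345.
d = −(3/4) ln(1 − 4p/3) = −0.75 ln(1 − 0.413793) = −0.75 ln(0.586207)
  = −0.75 × (-0.534082) = 0.400562 substitutions/site.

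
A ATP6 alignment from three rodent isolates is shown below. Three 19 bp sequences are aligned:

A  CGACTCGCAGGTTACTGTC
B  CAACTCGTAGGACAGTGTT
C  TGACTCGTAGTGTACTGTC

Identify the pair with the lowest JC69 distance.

A and C

A–B: 6/19 differ, p = 0.316, d = 0.410.
A–C: 4/19 differ, p = 0.211, d = 0.247.
B–C: 7/19 differ, p = 0.368, d = 0.507.
The smallest distance is between A and C.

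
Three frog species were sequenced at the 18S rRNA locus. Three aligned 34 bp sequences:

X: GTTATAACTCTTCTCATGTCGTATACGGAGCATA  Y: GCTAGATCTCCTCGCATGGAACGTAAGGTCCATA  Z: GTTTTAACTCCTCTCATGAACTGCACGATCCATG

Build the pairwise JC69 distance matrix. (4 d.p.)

d(X,Y) = 0.5347, d(X,Z) = 0.4234, d(Y,Z) = 0.4770

X–Y: 13/34 sites differ → p ≈ 0.382353, d = −0.75 ln(1 − 0.509804) = 0.534712 ≈ 0.5347.
X–Z: 11/34 sites differ → p ≈ 0.323529, d = −0.75 ln(1 − 0.431372) = 0.423397 ≈ 0.4234.
Y–Z: 12/34 sites differ → p ≈ 0.352941, d = −0.75 ln(1 − 0.470588) = 0.476991 ≈ 0.4770.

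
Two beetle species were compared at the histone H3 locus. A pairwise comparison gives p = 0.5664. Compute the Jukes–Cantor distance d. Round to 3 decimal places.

1.055

d = −(3/4) ln(1 − 4p/3) = −0.75 ln(1 − 0.7552) = −0.75 ln(0.2448)
  = −0.75 × (-1.407314) = 1.055486 substitutions/site.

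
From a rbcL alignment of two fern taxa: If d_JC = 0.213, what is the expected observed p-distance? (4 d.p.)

p = (3/4)(1 − e^(−4d/3)) = 0.75 × (1 − e^(-0.284)) = 0.75 × (1 − 0.752767) = 0.185425.

0.1854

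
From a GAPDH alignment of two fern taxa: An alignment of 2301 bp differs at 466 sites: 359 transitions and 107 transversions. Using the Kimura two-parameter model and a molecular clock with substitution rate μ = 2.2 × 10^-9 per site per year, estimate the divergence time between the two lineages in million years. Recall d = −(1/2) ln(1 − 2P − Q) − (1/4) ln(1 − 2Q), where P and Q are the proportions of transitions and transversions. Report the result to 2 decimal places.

P = 359/2301 ≈ 0.156019 and Q = 107/2301 ≈ 0.046502.
Under the Kimura two-parameter model, d = −½ ln(1 − 2P − Q) − ¼ ln(1 − 2Q).
1 − 2P − Q = 0.64146, giving −½ ln(0.64146) = 0.222004.
1 − 2Q = 0.906996, giving −¼ ln(0.906996) = 0.024404.
d = 0.222004 + 0.024404 = 0.246408.
Under a molecular clock d = 2μt, so t = d/(2μ) = 0.246408 / (2 × 2.2 × 10^-9) = 56.00 million years.

56.00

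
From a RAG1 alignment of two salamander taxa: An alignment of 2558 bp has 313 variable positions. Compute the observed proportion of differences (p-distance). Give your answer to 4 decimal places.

0.1224

p = 313/2558 = 0.122361… ≈ 0.1224 (to 4 d.p.).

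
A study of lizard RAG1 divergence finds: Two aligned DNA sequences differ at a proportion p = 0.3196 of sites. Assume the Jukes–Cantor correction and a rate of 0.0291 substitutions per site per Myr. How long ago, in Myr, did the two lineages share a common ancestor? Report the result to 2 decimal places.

d = −(3/4) ln(1 − 4p/3) = −0.75 ln(1 − 0.426133) = −0.75 ln(0.573867)
  = −0.75 × (-0.555358) = 0.416519 substitutions/site.
Under a molecular clock d = 2μt, so t = d/(2μ) = 0.416519 / (2 × 0.0291) = 7.16 Myr.

7.16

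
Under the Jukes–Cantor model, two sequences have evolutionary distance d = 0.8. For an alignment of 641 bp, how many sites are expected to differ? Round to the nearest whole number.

315

Invert JC69: p = (3/4)(1 − e^(−4d/3)) = 0.75 × (1 − e^(-1.066667)) = 0.75 × (1 − 0.344154) = 0.491885.
Expected differing sites = pL ≈ 0.491885 × 641 = 315.298285 ≈ 315.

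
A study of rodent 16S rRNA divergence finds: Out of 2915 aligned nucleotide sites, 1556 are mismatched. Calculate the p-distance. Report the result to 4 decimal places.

0.5338

p = 1556/2915 = 0.533790… ≈ 0.5338 (to 4 d.p.).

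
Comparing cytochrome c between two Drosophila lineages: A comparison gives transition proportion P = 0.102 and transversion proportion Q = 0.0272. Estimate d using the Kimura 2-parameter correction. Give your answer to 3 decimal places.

Under the Kimura two-parameter model, d = −½ ln(1 − 2P − Q) − ¼ ln(1 − 2Q).
1 − 2P − Q = 0.7688, giving −½ ln(0.7688) = 0.131462.
1 − 2Q = 0.9456, giving −¼ ln(0.9456) = 0.013984.
d = 0.131462 + 0.013984 = 0.145446.

0.145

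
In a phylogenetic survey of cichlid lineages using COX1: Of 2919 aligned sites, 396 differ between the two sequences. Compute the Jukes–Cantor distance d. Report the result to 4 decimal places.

p = 396/2919 ≈ 0.135663.
d = −(3/4) ln(1 − 4p/3) = −0.75 ln(1 − 0.180884) = −0.75 ln(0.819116)
  = −0.75 × (-0.199530) = 0.149648 substitutions/site.

0.1496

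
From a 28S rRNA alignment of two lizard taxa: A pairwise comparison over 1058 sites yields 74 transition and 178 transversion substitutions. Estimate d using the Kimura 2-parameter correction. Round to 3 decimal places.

0.287

P = 74/1058 ≈ 0.069943 and Q = 178/1058 ≈ 0.168242.
Under the Kimura two-parameter model, d = −½ ln(1 − 2P − Q) − ¼ ln(1 − 2Q).
1 − 2P − Q = 0.691872, giving −½ ln(0.691872) = 0.184177.
1 − 2Q = 0.663516, giving −¼ ln(0.663516) = 0.102551.
d = 0.184177 + 0.102551 = 0.286728.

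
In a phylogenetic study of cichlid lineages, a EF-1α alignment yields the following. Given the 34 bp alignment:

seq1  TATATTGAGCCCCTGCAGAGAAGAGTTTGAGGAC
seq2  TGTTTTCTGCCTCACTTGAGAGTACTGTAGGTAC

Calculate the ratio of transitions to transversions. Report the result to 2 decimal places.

0.60

Transitions are A↔G and C↔T; transversions are all other mismatches.
Transitions: 6. Transversions: 10.
R = 6/10 = 0.60.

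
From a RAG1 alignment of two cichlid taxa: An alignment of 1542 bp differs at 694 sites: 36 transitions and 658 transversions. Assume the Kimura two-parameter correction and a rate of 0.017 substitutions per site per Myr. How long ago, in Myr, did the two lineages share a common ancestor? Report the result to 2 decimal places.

23.55

P = 36/1542 ≈ 0.023346 and Q = 658/1542 ≈ 0.426719.
Under the Kimura two-parameter model, d = −½ ln(1 − 2P − Q) − ¼ ln(1 − 2Q).
1 − 2P − Q = 0.526589, giving −½ ln(0.526589) = 0.320667.
1 − 2Q = 0.146562, giving −¼ ln(0.146562) = 0.480077.
d = 0.320667 + 0.480077 = 0.800744.
Under a molecular clock d = 2μt, so t = d/(2μ) = 0.800744 / (2 × 0.017) = 23.55 Myr.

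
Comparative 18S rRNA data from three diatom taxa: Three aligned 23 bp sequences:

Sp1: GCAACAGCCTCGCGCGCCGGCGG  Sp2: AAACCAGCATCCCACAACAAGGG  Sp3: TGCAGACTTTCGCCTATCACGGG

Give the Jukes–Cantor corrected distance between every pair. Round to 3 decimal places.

Sp1–Sp2: 11/23 sites differ → p ≈ 0.478261, d = −0.75 ln(1 − 0.637681) = 0.761423 ≈ 0.761.
Sp1–Sp3: 14/23 sites differ → p ≈ 0.608696, d = −0.75 ln(1 − 0.811595) = 1.251871 ≈ 1.252.
Sp2–Sp3: 13/23 sites differ → p ≈ 0.565217, d = −0.75 ln(1 − 0.753623) = 1.050669 ≈ 1.051.

d(Sp1,Sp2) = 0.761, d(Sp1,Sp3) = 1.252, d(Sp2,Sp3) = 1.051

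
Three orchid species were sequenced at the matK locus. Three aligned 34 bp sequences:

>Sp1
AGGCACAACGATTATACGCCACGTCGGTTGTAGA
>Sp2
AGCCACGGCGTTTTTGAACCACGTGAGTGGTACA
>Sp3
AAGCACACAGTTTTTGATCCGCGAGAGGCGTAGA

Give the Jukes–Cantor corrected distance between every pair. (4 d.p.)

d(Sp1,Sp2) = 0.4770, d(Sp1,Sp3) = 0.5972, d(Sp2,Sp3) = 0.4234

Sp1–Sp2: 12/34 sites differ → p ≈ 0.352941, d = −0.75 ln(1 − 0.470588) = 0.476991 ≈ 0.4770.
Sp1–Sp3: 14/34 sites differ → p ≈ 0.411765, d = −0.75 ln(1 − 0.54902) = 0.597249 ≈ 0.5972.
Sp2–Sp3: 11/34 sites differ → p ≈ 0.323529, d = −0.75 ln(1 − 0.431372) = 0.423397 ≈ 0.4234.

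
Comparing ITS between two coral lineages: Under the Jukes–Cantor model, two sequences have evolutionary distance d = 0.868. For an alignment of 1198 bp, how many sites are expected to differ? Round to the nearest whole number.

Invert JC69: p = (3/4)(1 − e^(−4d/3)) = 0.75 × (1 − e^(-1.157333)) = 0.75 × (1 − 0.314323) = 0.514258.
Expected differing sites = pL ≈ 0.514258 × 1198 = 616.081084 ≈ 616.

616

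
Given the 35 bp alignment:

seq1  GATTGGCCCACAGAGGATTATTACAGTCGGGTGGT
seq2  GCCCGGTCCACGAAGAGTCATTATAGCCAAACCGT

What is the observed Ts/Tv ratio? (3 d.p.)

7.000

Transitions are A↔G and C↔T; transversions are all other mismatches.
Transitions: 14. Transversions: 2.
R = 14/2 = 7.000.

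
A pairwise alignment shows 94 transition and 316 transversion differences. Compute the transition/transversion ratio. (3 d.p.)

0.297

R = 94/316 = 0.297468… ≈ 0.297 (to 3 d.p.).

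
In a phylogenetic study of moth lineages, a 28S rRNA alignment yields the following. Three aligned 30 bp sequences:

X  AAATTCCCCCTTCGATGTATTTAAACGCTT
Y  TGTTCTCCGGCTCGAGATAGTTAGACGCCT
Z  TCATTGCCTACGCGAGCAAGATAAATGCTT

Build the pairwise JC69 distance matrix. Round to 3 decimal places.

X–Y: 13/30 sites differ → p ≈ 0.433333, d = −0.75 ln(1 − 0.577777) = 0.646666 ≈ 0.647.
X–Z: 13/30 sites differ → p ≈ 0.433333, d = −0.75 ln(1 − 0.577777) = 0.646666 ≈ 0.647.
Y–Z: 13/30 sites differ → p ≈ 0.433333, d = −0.75 ln(1 − 0.577777) = 0.646666 ≈ 0.647.

d(X,Y) = 0.647, d(X,Z) = 0.647, d(Y,Z) = 0.647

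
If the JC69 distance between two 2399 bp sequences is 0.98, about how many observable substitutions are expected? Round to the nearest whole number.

1312

Invert JC69: p = (3/4)(1 − e^(−4d/3)) = 0.75 × (1 − e^(-1.306667)) = 0.75 × (1 − 0.270721) = 0.546959.
Expected differing sites = pL ≈ 0.546959 × 2399 = 1312.154641 ≈ 1312.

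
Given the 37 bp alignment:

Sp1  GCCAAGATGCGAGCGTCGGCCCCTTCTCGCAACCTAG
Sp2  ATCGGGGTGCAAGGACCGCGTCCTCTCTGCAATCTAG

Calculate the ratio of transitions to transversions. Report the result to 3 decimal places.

Transitions are A↔G and C↔T; transversions are all other mismatches.
Transitions: 14. Transversions: 3.
R = 14/3 = 4.666666… ≈ 4.667 (to 3 d.p.).

4.667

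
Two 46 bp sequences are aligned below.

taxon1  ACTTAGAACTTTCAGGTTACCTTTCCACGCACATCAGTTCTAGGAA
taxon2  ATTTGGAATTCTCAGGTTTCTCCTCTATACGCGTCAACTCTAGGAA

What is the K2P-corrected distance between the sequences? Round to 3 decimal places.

0.509

Of 46 sites, 14 differences are transitions and 1 are transversions, so P = 14/46 ≈ 0.304348 and Q = 1/46 ≈ 0.021739.
Under the Kimura two-parameter model, d = −½ ln(1 − 2P − Q) − ¼ ln(1 − 2Q).
1 − 2P − Q = 0.369565, giving −½ ln(0.369565) = 0.497714.
1 − 2Q = 0.956522, giving −¼ ln(0.956522) = 0.011113.
d = 0.497714 + 0.011113 = 0.508827.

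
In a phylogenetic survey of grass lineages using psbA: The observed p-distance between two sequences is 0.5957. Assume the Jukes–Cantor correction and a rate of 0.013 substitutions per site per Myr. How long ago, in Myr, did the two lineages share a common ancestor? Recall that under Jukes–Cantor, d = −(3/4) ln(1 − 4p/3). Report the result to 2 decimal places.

45.61

d = −(3/4) ln(1 − 4p/3) = −0.75 ln(1 − 0.794267) = −0.75 ln(0.205733)
  = −0.75 × (-1.581176) = 1.185882 substitutions/site.
Under a molecular clock d = 2μt, so t = d/(2μ) = 1.185882 / (2 × 0.013) = 45.61 Myr.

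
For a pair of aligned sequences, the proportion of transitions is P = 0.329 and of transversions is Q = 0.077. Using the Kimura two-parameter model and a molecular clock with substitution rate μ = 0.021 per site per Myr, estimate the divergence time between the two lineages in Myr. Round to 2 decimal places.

Under the Kimura two-parameter model, d = −½ ln(1 − 2P − Q) − ¼ ln(1 − 2Q).
1 − 2P − Q = 0.265, giving −½ ln(0.265) = 0.664013.
1 − 2Q = 0.846, giving −¼ ln(0.846) = 0.041809.
d = 0.664013 + 0.041809 = 0.705822.
Under a molecular clock d = 2μt, so t = d/(2μ) = 0.705822 / (2 × 0.021) = 16.81 Myr.

16.81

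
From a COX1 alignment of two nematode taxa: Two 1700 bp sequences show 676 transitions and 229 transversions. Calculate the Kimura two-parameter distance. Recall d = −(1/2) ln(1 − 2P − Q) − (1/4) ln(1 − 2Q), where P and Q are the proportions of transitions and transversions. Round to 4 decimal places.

1.4081

P = 676/1700 ≈ 0.397647 and Q = 229/1700 ≈ 0.134706.
Under the Kimura two-parameter model, d = −½ ln(1 − 2P − Q) − ¼ ln(1 − 2Q).
1 − 2P − Q = 0.07, giving −½ ln(0.07) = 1.329630.
1 − 2Q = 0.730588, giving −¼ ln(0.730588) = 0.078476.
d = 1.329630 + 0.078476 = 1.408106.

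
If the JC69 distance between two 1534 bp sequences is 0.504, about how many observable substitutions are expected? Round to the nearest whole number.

563

Invert JC69: p = (3/4)(1 − e^(−4d/3)) = 0.75 × (1 − e^(-0.672)) = 0.75 × (1 − 0.510686) = 0.366986.
Expected differing sites = pL ≈ 0.366986 × 1534 = 562.956524 ≈ 563.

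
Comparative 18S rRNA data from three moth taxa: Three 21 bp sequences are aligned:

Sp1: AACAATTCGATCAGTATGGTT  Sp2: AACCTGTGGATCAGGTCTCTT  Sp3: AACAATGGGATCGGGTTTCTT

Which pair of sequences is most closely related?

Sp1–Sp2: 9/21 differ, p = 0.429, d = 0.635.
Sp1–Sp3: 7/21 differ, p = 0.333, d = 0.441.
Sp2–Sp3: 6/21 differ, p = 0.286, d = 0.360.
The smallest distance is between Sp2 and Sp3.

Sp2 and Sp3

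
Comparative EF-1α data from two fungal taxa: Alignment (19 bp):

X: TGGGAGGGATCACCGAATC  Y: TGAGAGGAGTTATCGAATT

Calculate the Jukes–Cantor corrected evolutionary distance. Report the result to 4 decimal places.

0.4099

The sequences differ at 6 of 19 sites (3, 8, 9, 11, 13, 19), so p = 6/19 ≈ 0.315789.
d = −(3/4) ln(1 − 4p/3) = −0.75 ln(1 − 0.421052) = −0.75 ln(0.578948)
  = −0.75 × (-0.546543) = 0.409907 substitutions/site.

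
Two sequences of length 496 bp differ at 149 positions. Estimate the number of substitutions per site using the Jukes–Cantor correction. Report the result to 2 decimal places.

p = 149/496 ≈ 0.300403.
d = −(3/4) ln(1 − 4p/3) = −0.75 ln(1 − 0.400537) = −0.75 ln(0.599463)
  = −0.75 × (-0.511721) = 0.383791 substitutions/site.

0.38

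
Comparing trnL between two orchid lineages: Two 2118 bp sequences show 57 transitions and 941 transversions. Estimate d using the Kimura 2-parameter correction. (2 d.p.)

0.89

P = 57/2118 ≈ 0.026912 and Q = 941/2118 ≈ 0.444287.
Under the Kimura two-parameter model, d = −½ ln(1 − 2P − Q) − ¼ ln(1 − 2Q).
1 − 2P − Q = 0.501889, giving −½ ln(0.501889) = 0.344688.
1 − 2Q = 0.111426, giving −¼ ln(0.111426) = 0.548599.
d = 0.344688 + 0.548599 = 0.893287.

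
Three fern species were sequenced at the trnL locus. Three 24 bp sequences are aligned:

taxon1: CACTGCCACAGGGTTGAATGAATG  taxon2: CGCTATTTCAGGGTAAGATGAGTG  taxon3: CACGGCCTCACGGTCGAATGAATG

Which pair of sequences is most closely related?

taxon1 and taxon3

taxon1–taxon2: 9/24 differ, p = 0.375, d = 0.520.
taxon1–taxon3: 4/24 differ, p = 0.167, d = 0.188.
taxon2–taxon3: 10/24 differ, p = 0.417, d = 0.608.
The smallest distance is between taxon1 and taxon3.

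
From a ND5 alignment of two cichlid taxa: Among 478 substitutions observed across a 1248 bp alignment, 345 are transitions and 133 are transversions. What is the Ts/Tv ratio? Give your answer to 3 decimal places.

2.594

R = 345/133 = 2.593984… ≈ 2.594 (to 3 d.p.).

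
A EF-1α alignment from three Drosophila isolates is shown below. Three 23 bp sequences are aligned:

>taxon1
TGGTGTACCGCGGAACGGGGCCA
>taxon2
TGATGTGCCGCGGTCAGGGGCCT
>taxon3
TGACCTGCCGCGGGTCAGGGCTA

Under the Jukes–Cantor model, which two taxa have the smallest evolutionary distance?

taxon1 and taxon2

taxon1–taxon2: 6/23 differ, p = 0.261, d = 0.321.
taxon1–taxon3: 8/23 differ, p = 0.348, d = 0.467.
taxon2–taxon3: 8/23 differ, p = 0.348, d = 0.467.
The smallest distance is between taxon1 and taxon2.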